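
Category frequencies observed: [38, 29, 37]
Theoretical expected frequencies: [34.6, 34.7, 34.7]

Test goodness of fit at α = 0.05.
Chi-square goodness of fit test:
H₀: observed counts match expected distribution
H₁: observed counts differ from expected distribution
df = k - 1 = 2
χ² = Σ(O - E)²/E
   = (38 - 34.6)²/34.6 + (29 - 34.7)²/34.7 + (37 - 34.7)²/34.7
   = 0.334 + 0.936 + 0.152
   = 1.42
p-value = 0.4909

Since p-value > α = 0.05, we fail to reject H₀.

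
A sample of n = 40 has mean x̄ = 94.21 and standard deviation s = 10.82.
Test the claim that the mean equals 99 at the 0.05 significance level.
One-sample t-test:
H₀: μ = 99
H₁: μ ≠ 99
df = n - 1 = 39
t = (x̄ - μ₀) / (s/√n) = (94.21 - 99) / (10.82/√40) = -2.800
p-value = 0.0079

Since p-value < α = 0.05, we reject H₀.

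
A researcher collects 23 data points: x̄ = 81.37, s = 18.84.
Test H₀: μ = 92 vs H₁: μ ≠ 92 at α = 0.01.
One-sample t-test:
H₀: μ = 92
H₁: μ ≠ 92
df = n - 1 = 22
t = (x̄ - μ₀) / (s/√n) = (81.37 - 92) / (18.84/√23) = -2.706
p-value = 0.0129

Since p-value > α = 0.01, we fail to reject H₀.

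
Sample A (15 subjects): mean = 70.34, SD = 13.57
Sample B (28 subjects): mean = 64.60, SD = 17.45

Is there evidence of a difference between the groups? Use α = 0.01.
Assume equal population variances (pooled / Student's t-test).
Student's two-sample t-test (equal variances):
H₀: μ₁ = μ₂
H₁: μ₁ ≠ μ₂
df = n₁ + n₂ - 2 = 41
Pooled variance s_p² = [(n₁-1)s₁² + (n₂-1)s₂²] / (n₁ + n₂ - 2) = [(14)(13.57²) + (27)(17.45²)] / 41 = 263.4048
SE = √(s_p²(1/n₁ + 1/n₂)) = √(263.4048 × (1/15 + 1/28)) = 5.1930
t = (x̄₁ - x̄₂) / SE = (70.34 - 64.60) / 5.1930 = 5.74 / 5.1930 = 1.105
p-value = 0.2755

Since p-value > α = 0.01, we fail to reject H₀.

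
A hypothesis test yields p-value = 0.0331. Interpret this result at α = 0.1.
Since p = 0.0331 < α = 0.1, reject H₀.
There is sufficient evidence to reject the null hypothesis; the result is statistically significant at the 0.1 level.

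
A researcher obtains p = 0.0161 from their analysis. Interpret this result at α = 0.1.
Since p = 0.0161 < α = 0.1, reject H₀.
There is sufficient evidence to reject the null hypothesis; the result is statistically significant at the 0.1 level.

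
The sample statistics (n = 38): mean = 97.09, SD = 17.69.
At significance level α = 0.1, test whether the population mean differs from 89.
One-sample t-test:
H₀: μ = 89
H₁: μ ≠ 89
df = n - 1 = 37
t = (x̄ - μ₀) / (s/√n) = (97.09 - 89) / (17.69/√38) = 2.819
p-value = 0.0077

Since p-value < α = 0.1, we reject H₀.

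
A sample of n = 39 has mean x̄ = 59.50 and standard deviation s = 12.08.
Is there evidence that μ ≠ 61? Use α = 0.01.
One-sample t-test:
H₀: μ = 61
H₁: μ ≠ 61
df = n - 1 = 38
t = (x̄ - μ₀) / (s/√n) = (59.50 - 61) / (12.08/√39) = -0.775
p-value = 0.4429

Since p-value > α = 0.01, we fail to reject H₀.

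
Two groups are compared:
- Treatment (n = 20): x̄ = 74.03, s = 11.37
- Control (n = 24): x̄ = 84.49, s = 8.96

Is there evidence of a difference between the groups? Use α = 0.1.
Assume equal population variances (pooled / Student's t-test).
Student's two-sample t-test (equal variances):
H₀: μ₁ = μ₂
H₁: μ₁ ≠ μ₂
df = n₁ + n₂ - 2 = 42
Pooled variance s_p² = [(n₁-1)s₁² + (n₂-1)s₂²] / (n₁ + n₂ - 2) = [(19)(11.37²) + (23)(8.96²)] / 42 = 102.4461
SE = √(s_p²(1/n₁ + 1/n₂)) = √(102.4461 × (1/20 + 1/24)) = 3.0645
t = (x̄₁ - x̄₂) / SE = (74.03 - 84.49) / 3.0645 = -10.46 / 3.0645 = -3.413
p-value = 0.0014

Since p-value < α = 0.1, we reject H₀.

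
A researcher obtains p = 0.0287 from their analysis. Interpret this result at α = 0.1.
Since p = 0.0287 < α = 0.1, reject H₀.
There is sufficient evidence to reject the null hypothesis; the result is statistically significant at the 0.1 level.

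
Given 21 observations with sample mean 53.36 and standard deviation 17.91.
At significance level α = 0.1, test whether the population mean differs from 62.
One-sample t-test:
H₀: μ = 62
H₁: μ ≠ 62
df = n - 1 = 20
t = (x̄ - μ₀) / (s/√n) = (53.36 - 62) / (17.91/√21) = -2.211
p-value = 0.0389

Since p-value < α = 0.1, we reject H₀.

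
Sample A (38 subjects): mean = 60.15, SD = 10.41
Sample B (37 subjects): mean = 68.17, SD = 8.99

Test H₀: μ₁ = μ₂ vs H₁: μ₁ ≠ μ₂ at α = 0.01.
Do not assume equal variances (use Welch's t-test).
Welch's two-sample t-test:
H₀: μ₁ = μ₂
H₁: μ₁ ≠ μ₂
s₁²/n₁ = 10.41²/38 = 2.8518,  s₂²/n₂ = 8.99²/37 = 2.1843
SE = √(s₁²/n₁ + s₂²/n₂) = √(2.8518 + 2.1843) = 2.2441
df (Welch-Satterthwaite) = (s₁²/n₁ + s₂²/n₂)² / [(s₁²/n₁)²/(n₁-1) + (s₂²/n₂)²/(n₂-1)] ≈ 71.98
t = (x̄₁ - x̄₂) / SE = (60.15 - 68.17) / 2.2441 = -8.02 / 2.2441 = -3.574
p-value = 0.0006

Since p-value < α = 0.01, we reject H₀.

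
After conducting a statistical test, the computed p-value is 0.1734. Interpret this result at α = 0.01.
Since p = 0.1734 > α = 0.01, fail to reject H₀.
There is insufficient evidence to reject the null hypothesis; the result is not statistically significant at the 0.01 level.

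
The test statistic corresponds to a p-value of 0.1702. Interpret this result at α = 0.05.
Since p = 0.1702 > α = 0.05, fail to reject H₀.
There is insufficient evidence to reject the null hypothesis; the result is not statistically significant at the 0.05 level.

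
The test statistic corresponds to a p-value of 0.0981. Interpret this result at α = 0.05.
Since p = 0.0981 > α = 0.05, fail to reject H₀.
There is insufficient evidence to reject the null hypothesis; the result is not statistically significant at the 0.05 level.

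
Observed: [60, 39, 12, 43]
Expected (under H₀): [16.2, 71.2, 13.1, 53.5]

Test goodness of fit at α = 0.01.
Chi-square goodness of fit test:
H₀: observed counts match expected distribution
H₁: observed counts differ from expected distribution
df = k - 1 = 3
χ² = Σ(O - E)²/E
   = (60 - 16.2)²/16.2 + (39 - 71.2)²/71.2 + (12 - 13.1)²/13.1 + (43 - 53.5)²/53.5
   = 118.422 + 14.562 + 0.092 + 2.061
   = 135.14
p-value < 0.0001

Since p-value < α = 0.01, we reject H₀.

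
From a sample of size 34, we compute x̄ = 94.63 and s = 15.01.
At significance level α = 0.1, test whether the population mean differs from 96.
One-sample t-test:
H₀: μ = 96
H₁: μ ≠ 96
df = n - 1 = 33
t = (x̄ - μ₀) / (s/√n) = (94.63 - 96) / (15.01/√34) = -0.532
p-value = 0.5981

Since p-value > α = 0.1, we fail to reject H₀.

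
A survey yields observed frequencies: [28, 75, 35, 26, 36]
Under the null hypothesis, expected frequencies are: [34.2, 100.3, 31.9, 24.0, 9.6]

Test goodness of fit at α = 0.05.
Chi-square goodness of fit test:
H₀: observed counts match expected distribution
H₁: observed counts differ from expected distribution
df = k - 1 = 4
χ² = Σ(O - E)²/E
   = (28 - 34.2)²/34.2 + (75 - 100.3)²/100.3 + (35 - 31.9)²/31.9 + (26 - 24.0)²/24.0 + (36 - 9.6)²/9.6
   = 1.124 + 6.382 + 0.301 + 0.167 + 72.600
   = 80.57
p-value < 0.0001

Since p-value < α = 0.05, we reject H₀.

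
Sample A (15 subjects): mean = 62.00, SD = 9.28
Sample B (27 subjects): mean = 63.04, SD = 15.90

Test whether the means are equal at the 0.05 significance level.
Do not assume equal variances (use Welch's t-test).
Welch's two-sample t-test:
H₀: μ₁ = μ₂
H₁: μ₁ ≠ μ₂
s₁²/n₁ = 9.28²/15 = 5.7412,  s₂²/n₂ = 15.90²/27 = 9.3633
SE = √(s₁²/n₁ + s₂²/n₂) = √(5.7412 + 9.3633) = 3.8865
df (Welch-Satterthwaite) = (s₁²/n₁ + s₂²/n₂)² / [(s₁²/n₁)²/(n₁-1) + (s₂²/n₂)²/(n₂-1)] ≈ 39.84
t = (x̄₁ - x̄₂) / SE = (62.00 - 63.04) / 3.8865 = -1.04 / 3.8865 = -0.268
p-value = 0.7904

Since p-value > α = 0.05, we fail to reject H₀.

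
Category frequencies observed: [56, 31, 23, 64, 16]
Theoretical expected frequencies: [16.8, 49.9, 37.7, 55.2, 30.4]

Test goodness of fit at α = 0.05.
Chi-square goodness of fit test:
H₀: observed counts match expected distribution
H₁: observed counts differ from expected distribution
df = k - 1 = 4
χ² = Σ(O - E)²/E
   = (56 - 16.8)²/16.8 + (31 - 49.9)²/49.9 + (23 - 37.7)²/37.7 + (64 - 55.2)²/55.2 + (16 - 30.4)²/30.4
   = 91.467 + 7.159 + 5.732 + 1.403 + 6.821
   = 112.58
p-value < 0.0001

Since p-value < α = 0.05, we reject H₀.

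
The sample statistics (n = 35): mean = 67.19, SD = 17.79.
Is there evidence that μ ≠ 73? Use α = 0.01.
One-sample t-test:
H₀: μ = 73
H₁: μ ≠ 73
df = n - 1 = 34
t = (x̄ - μ₀) / (s/√n) = (67.19 - 73) / (17.79/√35) = -1.932
p-value = 0.0617

Since p-value > α = 0.01, we fail to reject H₀.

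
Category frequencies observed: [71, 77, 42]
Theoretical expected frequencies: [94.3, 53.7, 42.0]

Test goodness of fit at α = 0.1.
Chi-square goodness of fit test:
H₀: observed counts match expected distribution
H₁: observed counts differ from expected distribution
df = k - 1 = 2
χ² = Σ(O - E)²/E
   = (71 - 94.3)²/94.3 + (77 - 53.7)²/53.7 + (42 - 42.0)²/42.0
   = 5.757 + 10.110 + 0.000
   = 15.87
p-value = 0.0004

Since p-value < α = 0.1, we reject H₀.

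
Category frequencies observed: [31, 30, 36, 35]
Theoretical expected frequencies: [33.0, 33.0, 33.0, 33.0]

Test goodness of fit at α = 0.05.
Chi-square goodness of fit test:
H₀: observed counts match expected distribution
H₁: observed counts differ from expected distribution
df = k - 1 = 3
χ² = Σ(O - E)²/E
   = (31 - 33.0)²/33.0 + (30 - 33.0)²/33.0 + (36 - 33.0)²/33.0 + (35 - 33.0)²/33.0
   = 0.121 + 0.273 + 0.273 + 0.121
   = 0.79
p-value = 0.8524

Since p-value > α = 0.05, we fail to reject H₀.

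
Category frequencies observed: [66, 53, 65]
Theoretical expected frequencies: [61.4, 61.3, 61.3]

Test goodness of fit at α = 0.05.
Chi-square goodness of fit test:
H₀: observed counts match expected distribution
H₁: observed counts differ from expected distribution
df = k - 1 = 2
χ² = Σ(O - E)²/E
   = (66 - 61.4)²/61.4 + (53 - 61.3)²/61.3 + (65 - 61.3)²/61.3
   = 0.345 + 1.124 + 0.223
   = 1.69
p-value = 0.4292

Since p-value > α = 0.05, we fail to reject H₀.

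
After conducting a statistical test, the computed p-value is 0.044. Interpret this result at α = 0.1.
Since p = 0.044 < α = 0.1, reject H₀.
There is sufficient evidence to reject the null hypothesis; the result is statistically significant at the 0.1 level.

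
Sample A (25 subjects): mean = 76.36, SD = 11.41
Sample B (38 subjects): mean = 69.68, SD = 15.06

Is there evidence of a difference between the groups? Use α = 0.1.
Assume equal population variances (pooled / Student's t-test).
Student's two-sample t-test (equal variances):
H₀: μ₁ = μ₂
H₁: μ₁ ≠ μ₂
df = n₁ + n₂ - 2 = 61
Pooled variance s_p² = [(n₁-1)s₁² + (n₂-1)s₂²] / (n₁ + n₂ - 2) = [(24)(11.41²) + (37)(15.06²)] / 61 = 188.7909
SE = √(s_p²(1/n₁ + 1/n₂)) = √(188.7909 × (1/25 + 1/38)) = 3.5383
t = (x̄₁ - x̄₂) / SE = (76.36 - 69.68) / 3.5383 = 6.68 / 3.5383 = 1.888
p-value = 0.0638

Since p-value < α = 0.1, we reject H₀.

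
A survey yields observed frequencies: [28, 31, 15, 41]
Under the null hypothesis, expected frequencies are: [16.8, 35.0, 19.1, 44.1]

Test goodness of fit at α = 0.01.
Chi-square goodness of fit test:
H₀: observed counts match expected distribution
H₁: observed counts differ from expected distribution
df = k - 1 = 3
χ² = Σ(O - E)²/E
   = (28 - 16.8)²/16.8 + (31 - 35.0)²/35.0 + (15 - 19.1)²/19.1 + (41 - 44.1)²/44.1
   = 7.467 + 0.457 + 0.880 + 0.218
   = 9.02
p-value = 0.0290

Since p-value > α = 0.01, we fail to reject H₀.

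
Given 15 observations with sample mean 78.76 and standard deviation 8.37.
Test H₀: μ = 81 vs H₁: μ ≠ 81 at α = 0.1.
One-sample t-test:
H₀: μ = 81
H₁: μ ≠ 81
df = n - 1 = 14
t = (x̄ - μ₀) / (s/√n) = (78.76 - 81) / (8.37/√15) = -1.036
p-value = 0.3175

Since p-value > α = 0.1, we fail to reject H₀.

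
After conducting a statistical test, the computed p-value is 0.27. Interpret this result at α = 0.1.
Since p = 0.27 > α = 0.1, fail to reject H₀.
There is insufficient evidence to reject the null hypothesis; the result is not statistically significant at the 0.1 level.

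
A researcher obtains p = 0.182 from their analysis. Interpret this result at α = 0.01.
Since p = 0.182 > α = 0.01, fail to reject H₀.
There is insufficient evidence to reject the null hypothesis; the result is not statistically significant at the 0.01 level.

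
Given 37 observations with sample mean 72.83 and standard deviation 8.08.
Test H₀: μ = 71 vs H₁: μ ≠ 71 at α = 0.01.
One-sample t-test:
H₀: μ = 71
H₁: μ ≠ 71
df = n - 1 = 36
t = (x̄ - μ₀) / (s/√n) = (72.83 - 71) / (8.08/√37) = 1.378
p-value = 0.1768

Since p-value > α = 0.01, we fail to reject H₀.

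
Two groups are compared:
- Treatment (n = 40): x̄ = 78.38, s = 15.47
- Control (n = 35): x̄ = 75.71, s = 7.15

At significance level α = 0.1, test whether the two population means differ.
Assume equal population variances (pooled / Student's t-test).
Student's two-sample t-test (equal variances):
H₀: μ₁ = μ₂
H₁: μ₁ ≠ μ₂
df = n₁ + n₂ - 2 = 73
Pooled variance s_p² = [(n₁-1)s₁² + (n₂-1)s₂²] / (n₁ + n₂ - 2) = [(39)(15.47²) + (34)(7.15²)] / 73 = 151.6669
SE = √(s_p²(1/n₁ + 1/n₂)) = √(151.6669 × (1/40 + 1/35)) = 2.8504
t = (x̄₁ - x̄₂) / SE = (78.38 - 75.71) / 2.8504 = 2.67 / 2.8504 = 0.937
p-value = 0.3520

Since p-value > α = 0.1, we fail to reject H₀.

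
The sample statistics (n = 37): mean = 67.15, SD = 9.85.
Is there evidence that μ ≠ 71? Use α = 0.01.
One-sample t-test:
H₀: μ = 71
H₁: μ ≠ 71
df = n - 1 = 36
t = (x̄ - μ₀) / (s/√n) = (67.15 - 71) / (9.85/√37) = -2.378
p-value = 0.0229

Since p-value > α = 0.01, we fail to reject H₀.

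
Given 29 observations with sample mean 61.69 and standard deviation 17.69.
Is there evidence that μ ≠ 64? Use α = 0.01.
One-sample t-test:
H₀: μ = 64
H₁: μ ≠ 64
df = n - 1 = 28
t = (x̄ - μ₀) / (s/√n) = (61.69 - 64) / (17.69/√29) = -0.703
p-value = 0.4877

Since p-value > α = 0.01, we fail to reject H₀.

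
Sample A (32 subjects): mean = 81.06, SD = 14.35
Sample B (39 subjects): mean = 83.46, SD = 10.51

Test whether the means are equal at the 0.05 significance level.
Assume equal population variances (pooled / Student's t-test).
Student's two-sample t-test (equal variances):
H₀: μ₁ = μ₂
H₁: μ₁ ≠ μ₂
df = n₁ + n₂ - 2 = 69
Pooled variance s_p² = [(n₁-1)s₁² + (n₂-1)s₂²] / (n₁ + n₂ - 2) = [(31)(14.35²) + (38)(10.51²)] / 69 = 153.3490
SE = √(s_p²(1/n₁ + 1/n₂)) = √(153.3490 × (1/32 + 1/39)) = 2.9537
t = (x̄₁ - x̄₂) / SE = (81.06 - 83.46) / 2.9537 = -2.40 / 2.9537 = -0.813
p-value = 0.4193

Since p-value > α = 0.05, we fail to reject H₀.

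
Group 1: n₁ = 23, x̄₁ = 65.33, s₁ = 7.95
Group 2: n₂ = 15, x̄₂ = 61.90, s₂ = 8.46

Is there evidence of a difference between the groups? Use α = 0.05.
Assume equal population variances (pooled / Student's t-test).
Student's two-sample t-test (equal variances):
H₀: μ₁ = μ₂
H₁: μ₁ ≠ μ₂
df = n₁ + n₂ - 2 = 36
Pooled variance s_p² = [(n₁-1)s₁² + (n₂-1)s₂²] / (n₁ + n₂ - 2) = [(22)(7.95²) + (14)(8.46²)] / 36 = 66.4572
SE = √(s_p²(1/n₁ + 1/n₂)) = √(66.4572 × (1/23 + 1/15)) = 2.7055
t = (x̄₁ - x̄₂) / SE = (65.33 - 61.90) / 2.7055 = 3.43 / 2.7055 = 1.268
p-value = 0.2130

Since p-value > α = 0.05, we fail to reject H₀.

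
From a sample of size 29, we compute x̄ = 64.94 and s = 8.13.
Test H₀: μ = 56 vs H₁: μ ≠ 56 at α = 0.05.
One-sample t-test:
H₀: μ = 56
H₁: μ ≠ 56
df = n - 1 = 28
t = (x̄ - μ₀) / (s/√n) = (64.94 - 56) / (8.13/√29) = 5.922
p-value < 0.0001

Since p-value < α = 0.05, we reject H₀.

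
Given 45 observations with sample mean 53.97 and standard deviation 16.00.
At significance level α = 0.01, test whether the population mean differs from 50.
One-sample t-test:
H₀: μ = 50
H₁: μ ≠ 50
df = n - 1 = 44
t = (x̄ - μ₀) / (s/√n) = (53.97 - 50) / (16.00/√45) = 1.664
p-value = 0.1031

Since p-value > α = 0.01, we fail to reject H₀.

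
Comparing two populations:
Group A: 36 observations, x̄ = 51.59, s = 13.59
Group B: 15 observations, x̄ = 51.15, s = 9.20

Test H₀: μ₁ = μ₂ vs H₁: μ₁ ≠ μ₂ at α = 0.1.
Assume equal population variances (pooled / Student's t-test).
Student's two-sample t-test (equal variances):
H₀: μ₁ = μ₂
H₁: μ₁ ≠ μ₂
df = n₁ + n₂ - 2 = 49
Pooled variance s_p² = [(n₁-1)s₁² + (n₂-1)s₂²] / (n₁ + n₂ - 2) = [(35)(13.59²) + (14)(9.20²)] / 49 = 156.1029
SE = √(s_p²(1/n₁ + 1/n₂)) = √(156.1029 × (1/36 + 1/15)) = 3.8397
t = (x̄₁ - x̄₂) / SE = (51.59 - 51.15) / 3.8397 = 0.44 / 3.8397 = 0.115
p-value = 0.9092

Since p-value > α = 0.1, we fail to reject H₀.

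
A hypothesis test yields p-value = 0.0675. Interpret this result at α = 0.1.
Since p = 0.0675 < α = 0.1, reject H₀.
There is sufficient evidence to reject the null hypothesis; the result is statistically significant at the 0.1 level.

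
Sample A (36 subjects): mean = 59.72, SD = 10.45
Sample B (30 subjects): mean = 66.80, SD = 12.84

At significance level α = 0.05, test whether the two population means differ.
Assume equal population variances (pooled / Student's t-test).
Student's two-sample t-test (equal variances):
H₀: μ₁ = μ₂
H₁: μ₁ ≠ μ₂
df = n₁ + n₂ - 2 = 64
Pooled variance s_p² = [(n₁-1)s₁² + (n₂-1)s₂²] / (n₁ + n₂ - 2) = [(35)(10.45²) + (29)(12.84²)] / 64 = 134.4248
SE = √(s_p²(1/n₁ + 1/n₂)) = √(134.4248 × (1/36 + 1/30)) = 2.8662
t = (x̄₁ - x̄₂) / SE = (59.72 - 66.80) / 2.8662 = -7.08 / 2.8662 = -2.470
p-value = 0.0162

Since p-value < α = 0.05, we reject H₀.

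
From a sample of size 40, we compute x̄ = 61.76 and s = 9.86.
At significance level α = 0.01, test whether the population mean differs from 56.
One-sample t-test:
H₀: μ = 56
H₁: μ ≠ 56
df = n - 1 = 39
t = (x̄ - μ₀) / (s/√n) = (61.76 - 56) / (9.86/√40) = 3.695
p-value = 0.0007

Since p-value < α = 0.01, we reject H₀.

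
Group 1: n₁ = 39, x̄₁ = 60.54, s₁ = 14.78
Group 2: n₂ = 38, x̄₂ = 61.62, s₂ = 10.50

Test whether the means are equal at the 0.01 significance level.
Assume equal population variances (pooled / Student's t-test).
Student's two-sample t-test (equal variances):
H₀: μ₁ = μ₂
H₁: μ₁ ≠ μ₂
df = n₁ + n₂ - 2 = 75
Pooled variance s_p² = [(n₁-1)s₁² + (n₂-1)s₂²] / (n₁ + n₂ - 2) = [(38)(14.78²) + (37)(10.50²)] / 75 = 165.0705
SE = √(s_p²(1/n₁ + 1/n₂)) = √(165.0705 × (1/39 + 1/38)) = 2.9286
t = (x̄₁ - x̄₂) / SE = (60.54 - 61.62) / 2.9286 = -1.08 / 2.9286 = -0.369
p-value = 0.7133

Since p-value > α = 0.01, we fail to reject H₀.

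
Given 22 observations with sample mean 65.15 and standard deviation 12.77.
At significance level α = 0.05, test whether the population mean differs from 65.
One-sample t-test:
H₀: μ = 65
H₁: μ ≠ 65
df = n - 1 = 21
t = (x̄ - μ₀) / (s/√n) = (65.15 - 65) / (12.77/√22) = 0.055
p-value = 0.9566

Since p-value > α = 0.05, we fail to reject H₀.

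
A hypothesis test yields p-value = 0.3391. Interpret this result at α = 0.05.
Since p = 0.3391 > α = 0.05, fail to reject H₀.
There is insufficient evidence to reject the null hypothesis; the result is not statistically significant at the 0.05 level.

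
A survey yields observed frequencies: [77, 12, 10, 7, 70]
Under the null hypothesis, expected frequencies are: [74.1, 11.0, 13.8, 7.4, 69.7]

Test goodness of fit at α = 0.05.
Chi-square goodness of fit test:
H₀: observed counts match expected distribution
H₁: observed counts differ from expected distribution
df = k - 1 = 4
χ² = Σ(O - E)²/E
   = (77 - 74.1)²/74.1 + (12 - 11.0)²/11.0 + (10 - 13.8)²/13.8 + (7 - 7.4)²/7.4 + (70 - 69.7)²/69.7
   = 0.113 + 0.091 + 1.046 + 0.022 + 0.001
   = 1.27
p-value = 0.8658

Since p-value > α = 0.05, we fail to reject H₀.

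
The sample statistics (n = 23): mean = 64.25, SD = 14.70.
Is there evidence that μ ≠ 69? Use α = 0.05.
One-sample t-test:
H₀: μ = 69
H₁: μ ≠ 69
df = n - 1 = 22
t = (x̄ - μ₀) / (s/√n) = (64.25 - 69) / (14.70/√23) = -1.550
p-value = 0.1355

Since p-value > α = 0.05, we fail to reject H₀.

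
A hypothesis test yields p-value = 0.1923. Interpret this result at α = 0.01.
Since p = 0.1923 > α = 0.01, fail to reject H₀.
There is insufficient evidence to reject the null hypothesis; the result is not statistically significant at the 0.01 level.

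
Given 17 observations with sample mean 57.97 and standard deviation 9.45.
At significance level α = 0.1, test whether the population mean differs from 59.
One-sample t-test:
H₀: μ = 59
H₁: μ ≠ 59
df = n - 1 = 16
t = (x̄ - μ₀) / (s/√n) = (57.97 - 59) / (9.45/√17) = -0.449
p-value = 0.6592

Since p-value > α = 0.1, we fail to reject H₀.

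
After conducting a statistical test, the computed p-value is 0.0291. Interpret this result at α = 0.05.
Since p = 0.0291 < α = 0.05, reject H₀.
There is sufficient evidence to reject the null hypothesis; the result is statistically significant at the 0.05 level.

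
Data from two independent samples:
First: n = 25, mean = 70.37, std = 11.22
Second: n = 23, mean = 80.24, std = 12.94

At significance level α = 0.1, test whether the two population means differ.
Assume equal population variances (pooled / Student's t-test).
Student's two-sample t-test (equal variances):
H₀: μ₁ = μ₂
H₁: μ₁ ≠ μ₂
df = n₁ + n₂ - 2 = 46
Pooled variance s_p² = [(n₁-1)s₁² + (n₂-1)s₂²] / (n₁ + n₂ - 2) = [(24)(11.22²) + (22)(12.94²)] / 46 = 145.7626
SE = √(s_p²(1/n₁ + 1/n₂)) = √(145.7626 × (1/25 + 1/23)) = 3.4883
t = (x̄₁ - x̄₂) / SE = (70.37 - 80.24) / 3.4883 = -9.87 / 3.4883 = -2.829
p-value = 0.0069

Since p-value < α = 0.1, we reject H₀.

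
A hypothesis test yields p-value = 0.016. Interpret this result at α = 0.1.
Since p = 0.016 < α = 0.1, reject H₀.
There is sufficient evidence to reject the null hypothesis; the result is statistically significant at the 0.1 level.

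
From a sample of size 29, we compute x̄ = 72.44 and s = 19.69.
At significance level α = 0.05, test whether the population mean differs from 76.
One-sample t-test:
H₀: μ = 76
H₁: μ ≠ 76
df = n - 1 = 28
t = (x̄ - μ₀) / (s/√n) = (72.44 - 76) / (19.69/√29) = -0.974
p-value = 0.3386

Since p-value > α = 0.05, we fail to reject H₀.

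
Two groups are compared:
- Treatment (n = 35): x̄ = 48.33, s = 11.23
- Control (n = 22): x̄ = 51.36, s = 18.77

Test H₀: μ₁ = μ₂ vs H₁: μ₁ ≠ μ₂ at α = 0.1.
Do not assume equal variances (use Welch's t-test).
Welch's two-sample t-test:
H₀: μ₁ = μ₂
H₁: μ₁ ≠ μ₂
s₁²/n₁ = 11.23²/35 = 3.6032,  s₂²/n₂ = 18.77²/22 = 16.0142
SE = √(s₁²/n₁ + s₂²/n₂) = √(3.6032 + 16.0142) = 4.4292
df (Welch-Satterthwaite) = (s₁²/n₁ + s₂²/n₂)² / [(s₁²/n₁)²/(n₁-1) + (s₂²/n₂)²/(n₂-1)] ≈ 30.56
t = (x̄₁ - x̄₂) / SE = (48.33 - 51.36) / 4.4292 = -3.03 / 4.4292 = -0.684
p-value = 0.4991

Since p-value > α = 0.1, we fail to reject H₀.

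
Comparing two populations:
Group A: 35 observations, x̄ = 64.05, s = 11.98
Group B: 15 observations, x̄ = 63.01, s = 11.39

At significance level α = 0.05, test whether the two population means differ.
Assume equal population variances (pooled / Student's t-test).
Student's two-sample t-test (equal variances):
H₀: μ₁ = μ₂
H₁: μ₁ ≠ μ₂
df = n₁ + n₂ - 2 = 48
Pooled variance s_p² = [(n₁-1)s₁² + (n₂-1)s₂²] / (n₁ + n₂ - 2) = [(34)(11.98²) + (14)(11.39²)] / 48 = 139.4988
SE = √(s_p²(1/n₁ + 1/n₂)) = √(139.4988 × (1/35 + 1/15)) = 3.6449
t = (x̄₁ - x̄₂) / SE = (64.05 - 63.01) / 3.6449 = 1.04 / 3.6449 = 0.285
p-value = 0.7766

Since p-value > α = 0.05, we fail to reject H₀.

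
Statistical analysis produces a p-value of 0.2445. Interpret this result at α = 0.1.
Since p = 0.2445 > α = 0.1, fail to reject H₀.
There is insufficient evidence to reject the null hypothesis; the result is not statistically significant at the 0.1 level.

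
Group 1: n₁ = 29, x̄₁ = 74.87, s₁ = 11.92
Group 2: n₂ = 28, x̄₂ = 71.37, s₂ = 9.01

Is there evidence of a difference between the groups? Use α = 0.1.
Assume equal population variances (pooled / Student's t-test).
Student's two-sample t-test (equal variances):
H₀: μ₁ = μ₂
H₁: μ₁ ≠ μ₂
df = n₁ + n₂ - 2 = 55
Pooled variance s_p² = [(n₁-1)s₁² + (n₂-1)s₂²] / (n₁ + n₂ - 2) = [(28)(11.92²) + (27)(9.01²)] / 55 = 112.1869
SE = √(s_p²(1/n₁ + 1/n₂)) = √(112.1869 × (1/29 + 1/28)) = 2.8063
t = (x̄₁ - x̄₂) / SE = (74.87 - 71.37) / 2.8063 = 3.50 / 2.8063 = 1.247
p-value = 0.2176

Since p-value > α = 0.1, we fail to reject H₀.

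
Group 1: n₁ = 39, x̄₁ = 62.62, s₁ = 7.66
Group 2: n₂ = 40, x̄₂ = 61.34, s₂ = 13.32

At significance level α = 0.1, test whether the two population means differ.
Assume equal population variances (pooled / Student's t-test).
Student's two-sample t-test (equal variances):
H₀: μ₁ = μ₂
H₁: μ₁ ≠ μ₂
df = n₁ + n₂ - 2 = 77
Pooled variance s_p² = [(n₁-1)s₁² + (n₂-1)s₂²] / (n₁ + n₂ - 2) = [(38)(7.66²) + (39)(13.32²)] / 77 = 118.8201
SE = √(s_p²(1/n₁ + 1/n₂)) = √(118.8201 × (1/39 + 1/40)) = 2.4530
t = (x̄₁ - x̄₂) / SE = (62.62 - 61.34) / 2.4530 = 1.28 / 2.4530 = 0.522
p-value = 0.6033

Since p-value > α = 0.1, we fail to reject H₀.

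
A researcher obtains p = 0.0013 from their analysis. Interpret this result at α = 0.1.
Since p = 0.0013 < α = 0.1, reject H₀.
There is sufficient evidence to reject the null hypothesis; the result is statistically significant at the 0.1 level.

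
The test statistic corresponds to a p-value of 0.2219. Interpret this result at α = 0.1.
Since p = 0.2219 > α = 0.1, fail to reject H₀.
There is insufficient evidence to reject the null hypothesis; the result is not statistically significant at the 0.1 level.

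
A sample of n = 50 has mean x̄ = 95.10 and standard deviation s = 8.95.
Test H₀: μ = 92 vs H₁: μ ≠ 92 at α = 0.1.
One-sample t-test:
H₀: μ = 92
H₁: μ ≠ 92
df = n - 1 = 49
t = (x̄ - μ₀) / (s/√n) = (95.10 - 92) / (8.95/√50) = 2.449
p-value = 0.0179

Since p-value < α = 0.1, we reject H₀.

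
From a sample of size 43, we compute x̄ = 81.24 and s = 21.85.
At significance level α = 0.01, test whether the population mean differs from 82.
One-sample t-test:
H₀: μ = 82
H₁: μ ≠ 82
df = n - 1 = 42
t = (x̄ - μ₀) / (s/√n) = (81.24 - 82) / (21.85/√43) = -0.228
p-value = 0.8207

Since p-value > α = 0.01, we fail to reject H₀.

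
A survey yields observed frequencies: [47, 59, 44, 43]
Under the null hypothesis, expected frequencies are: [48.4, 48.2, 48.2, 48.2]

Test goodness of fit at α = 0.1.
Chi-square goodness of fit test:
H₀: observed counts match expected distribution
H₁: observed counts differ from expected distribution
df = k - 1 = 3
χ² = Σ(O - E)²/E
   = (47 - 48.4)²/48.4 + (59 - 48.2)²/48.2 + (44 - 48.2)²/48.2 + (43 - 48.2)²/48.2
   = 0.040 + 2.420 + 0.366 + 0.561
   = 3.39
p-value = 0.3357

Since p-value > α = 0.1, we fail to reject H₀.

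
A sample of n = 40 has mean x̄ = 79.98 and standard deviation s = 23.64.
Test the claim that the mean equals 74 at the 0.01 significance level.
One-sample t-test:
H₀: μ = 74
H₁: μ ≠ 74
df = n - 1 = 39
t = (x̄ - μ₀) / (s/√n) = (79.98 - 74) / (23.64/√40) = 1.600
p-value = 0.1177

Since p-value > α = 0.01, we fail to reject H₀.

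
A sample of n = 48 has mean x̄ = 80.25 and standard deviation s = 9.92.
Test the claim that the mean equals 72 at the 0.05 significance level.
One-sample t-test:
H₀: μ = 72
H₁: μ ≠ 72
df = n - 1 = 47
t = (x̄ - μ₀) / (s/√n) = (80.25 - 72) / (9.92/√48) = 5.762
p-value < 0.0001

Since p-value < α = 0.05, we reject H₀.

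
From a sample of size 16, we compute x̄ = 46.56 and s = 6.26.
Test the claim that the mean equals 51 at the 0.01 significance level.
One-sample t-test:
H₀: μ = 51
H₁: μ ≠ 51
df = n - 1 = 15
t = (x̄ - μ₀) / (s/√n) = (46.56 - 51) / (6.26/√16) = -2.837
p-value = 0.0125

Since p-value > α = 0.01, we fail to reject H₀.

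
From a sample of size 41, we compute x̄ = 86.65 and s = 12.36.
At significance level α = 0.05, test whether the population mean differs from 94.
One-sample t-test:
H₀: μ = 94
H₁: μ ≠ 94
df = n - 1 = 40
t = (x̄ - μ₀) / (s/√n) = (86.65 - 94) / (12.36/√41) = -3.808
p-value = 0.0005

Since p-value < α = 0.05, we reject H₀.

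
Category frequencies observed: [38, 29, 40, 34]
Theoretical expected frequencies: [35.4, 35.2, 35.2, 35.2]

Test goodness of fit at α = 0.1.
Chi-square goodness of fit test:
H₀: observed counts match expected distribution
H₁: observed counts differ from expected distribution
df = k - 1 = 3
χ² = Σ(O - E)²/E
   = (38 - 35.4)²/35.4 + (29 - 35.2)²/35.2 + (40 - 35.2)²/35.2 + (34 - 35.2)²/35.2
   = 0.191 + 1.092 + 0.655 + 0.041
   = 1.98
p-value = 0.5769

Since p-value > α = 0.1, we fail to reject H₀.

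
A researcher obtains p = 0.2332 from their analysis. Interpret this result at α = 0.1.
Since p = 0.2332 > α = 0.1, fail to reject H₀.
There is insufficient evidence to reject the null hypothesis; the result is not statistically significant at the 0.1 level.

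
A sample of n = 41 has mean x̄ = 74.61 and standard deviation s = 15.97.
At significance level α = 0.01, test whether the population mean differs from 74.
One-sample t-test:
H₀: μ = 74
H₁: μ ≠ 74
df = n - 1 = 40
t = (x̄ - μ₀) / (s/√n) = (74.61 - 74) / (15.97/√41) = 0.245
p-value = 0.8080

Since p-value > α = 0.01, we fail to reject H₀.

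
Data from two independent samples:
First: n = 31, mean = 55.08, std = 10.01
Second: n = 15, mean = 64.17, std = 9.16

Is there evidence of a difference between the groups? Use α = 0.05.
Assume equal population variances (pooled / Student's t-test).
Student's two-sample t-test (equal variances):
H₀: μ₁ = μ₂
H₁: μ₁ ≠ μ₂
df = n₁ + n₂ - 2 = 44
Pooled variance s_p² = [(n₁-1)s₁² + (n₂-1)s₂²] / (n₁ + n₂ - 2) = [(30)(10.01²) + (14)(9.16²)] / 44 = 95.0155
SE = √(s_p²(1/n₁ + 1/n₂)) = √(95.0155 × (1/31 + 1/15)) = 3.0658
t = (x̄₁ - x̄₂) / SE = (55.08 - 64.17) / 3.0658 = -9.09 / 3.0658 = -2.965
p-value = 0.0049

Since p-value < α = 0.05, we reject H₀.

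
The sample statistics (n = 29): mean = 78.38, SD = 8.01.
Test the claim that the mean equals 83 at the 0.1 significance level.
One-sample t-test:
H₀: μ = 83
H₁: μ ≠ 83
df = n - 1 = 28
t = (x̄ - μ₀) / (s/√n) = (78.38 - 83) / (8.01/√29) = -3.106
p-value = 0.0043

Since p-value < α = 0.1, we reject H₀.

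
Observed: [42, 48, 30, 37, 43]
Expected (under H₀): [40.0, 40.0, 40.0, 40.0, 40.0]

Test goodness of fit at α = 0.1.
Chi-square goodness of fit test:
H₀: observed counts match expected distribution
H₁: observed counts differ from expected distribution
df = k - 1 = 4
χ² = Σ(O - E)²/E
   = (42 - 40.0)²/40.0 + (48 - 40.0)²/40.0 + (30 - 40.0)²/40.0 + (37 - 40.0)²/40.0 + (43 - 40.0)²/40.0
   = 0.100 + 1.600 + 2.500 + 0.225 + 0.225
   = 4.65
p-value = 0.3251

Since p-value > α = 0.1, we fail to reject H₀.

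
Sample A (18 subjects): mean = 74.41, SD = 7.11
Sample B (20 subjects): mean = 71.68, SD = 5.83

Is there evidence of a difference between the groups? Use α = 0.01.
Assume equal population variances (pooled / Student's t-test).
Student's two-sample t-test (equal variances):
H₀: μ₁ = μ₂
H₁: μ₁ ≠ μ₂
df = n₁ + n₂ - 2 = 36
Pooled variance s_p² = [(n₁-1)s₁² + (n₂-1)s₂²] / (n₁ + n₂ - 2) = [(17)(7.11²) + (19)(5.83²)] / 36 = 41.8104
SE = √(s_p²(1/n₁ + 1/n₂)) = √(41.8104 × (1/18 + 1/20)) = 2.1008
t = (x̄₁ - x̄₂) / SE = (74.41 - 71.68) / 2.1008 = 2.73 / 2.1008 = 1.300
p-value = 0.2020

Since p-value > α = 0.01, we fail to reject H₀.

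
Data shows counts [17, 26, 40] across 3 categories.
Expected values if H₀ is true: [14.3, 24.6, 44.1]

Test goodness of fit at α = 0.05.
Chi-square goodness of fit test:
H₀: observed counts match expected distribution
H₁: observed counts differ from expected distribution
df = k - 1 = 2
χ² = Σ(O - E)²/E
   = (17 - 14.3)²/14.3 + (26 - 24.6)²/24.6 + (40 - 44.1)²/44.1
   = 0.510 + 0.080 + 0.381
   = 0.97
p-value = 0.6155

Since p-value > α = 0.05, we fail to reject H₀.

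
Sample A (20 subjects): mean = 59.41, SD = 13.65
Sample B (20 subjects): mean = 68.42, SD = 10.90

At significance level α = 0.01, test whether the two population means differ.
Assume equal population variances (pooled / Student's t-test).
Student's two-sample t-test (equal variances):
H₀: μ₁ = μ₂
H₁: μ₁ ≠ μ₂
df = n₁ + n₂ - 2 = 38
Pooled variance s_p² = [(n₁-1)s₁² + (n₂-1)s₂²] / (n₁ + n₂ - 2) = [(19)(13.65²) + (19)(10.90²)] / 38 = 152.5662
SE = √(s_p²(1/n₁ + 1/n₂)) = √(152.5662 × (1/20 + 1/20)) = 3.9060
t = (x̄₁ - x̄₂) / SE = (59.41 - 68.42) / 3.9060 = -9.01 / 3.9060 = -2.307
p-value = 0.0266

Since p-value > α = 0.01, we fail to reject H₀.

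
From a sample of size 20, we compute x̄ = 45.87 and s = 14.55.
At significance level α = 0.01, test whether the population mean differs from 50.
One-sample t-test:
H₀: μ = 50
H₁: μ ≠ 50
df = n - 1 = 19
t = (x̄ - μ₀) / (s/√n) = (45.87 - 50) / (14.55/√20) = -1.269
p-value = 0.2196

Since p-value > α = 0.01, we fail to reject H₀.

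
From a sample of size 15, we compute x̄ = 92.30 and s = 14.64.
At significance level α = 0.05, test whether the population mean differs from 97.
One-sample t-test:
H₀: μ = 97
H₁: μ ≠ 97
df = n - 1 = 14
t = (x̄ - μ₀) / (s/√n) = (92.30 - 97) / (14.64/√15) = -1.243
p-value = 0.2341

Since p-value > α = 0.05, we fail to reject H₀.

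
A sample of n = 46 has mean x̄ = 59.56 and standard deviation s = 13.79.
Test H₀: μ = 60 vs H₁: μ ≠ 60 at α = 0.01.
One-sample t-test:
H₀: μ = 60
H₁: μ ≠ 60
df = n - 1 = 45
t = (x̄ - μ₀) / (s/√n) = (59.56 - 60) / (13.79/√46) = -0.216
p-value = 0.8297

Since p-value > α = 0.01, we fail to reject H₀.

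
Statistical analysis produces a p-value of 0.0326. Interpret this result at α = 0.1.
Since p = 0.0326 < α = 0.1, reject H₀.
There is sufficient evidence to reject the null hypothesis; the result is statistically significant at the 0.1 level.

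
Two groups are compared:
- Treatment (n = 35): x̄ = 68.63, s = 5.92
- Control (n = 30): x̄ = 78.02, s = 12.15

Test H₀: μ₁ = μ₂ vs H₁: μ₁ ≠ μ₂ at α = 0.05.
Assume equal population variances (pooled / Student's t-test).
Student's two-sample t-test (equal variances):
H₀: μ₁ = μ₂
H₁: μ₁ ≠ μ₂
df = n₁ + n₂ - 2 = 63
Pooled variance s_p² = [(n₁-1)s₁² + (n₂-1)s₂²] / (n₁ + n₂ - 2) = [(34)(5.92²) + (29)(12.15²)] / 63 = 86.8671
SE = √(s_p²(1/n₁ + 1/n₂)) = √(86.8671 × (1/35 + 1/30)) = 2.3189
t = (x̄₁ - x̄₂) / SE = (68.63 - 78.02) / 2.3189 = -9.39 / 2.3189 = -4.049
p-value = 0.0001

Since p-value < α = 0.05, we reject H₀.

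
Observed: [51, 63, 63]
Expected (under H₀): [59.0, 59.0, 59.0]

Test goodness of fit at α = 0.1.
Chi-square goodness of fit test:
H₀: observed counts match expected distribution
H₁: observed counts differ from expected distribution
df = k - 1 = 2
χ² = Σ(O - E)²/E
   = (51 - 59.0)²/59.0 + (63 - 59.0)²/59.0 + (63 - 59.0)²/59.0
   = 1.085 + 0.271 + 0.271
   = 1.63
p-value = 0.4433

Since p-value > α = 0.1, we fail to reject H₀.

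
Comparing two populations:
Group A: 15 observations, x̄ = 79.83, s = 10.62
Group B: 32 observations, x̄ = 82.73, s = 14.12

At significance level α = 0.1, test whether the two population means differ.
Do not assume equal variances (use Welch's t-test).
Welch's two-sample t-test:
H₀: μ₁ = μ₂
H₁: μ₁ ≠ μ₂
s₁²/n₁ = 10.62²/15 = 7.5190,  s₂²/n₂ = 14.12²/32 = 6.2304
SE = √(s₁²/n₁ + s₂²/n₂) = √(7.5190 + 6.2304) = 3.7080
df (Welch-Satterthwaite) = (s₁²/n₁ + s₂²/n₂)² / [(s₁²/n₁)²/(n₁-1) + (s₂²/n₂)²/(n₂-1)] ≈ 35.73
t = (x̄₁ - x̄₂) / SE = (79.83 - 82.73) / 3.7080 = -2.90 / 3.7080 = -0.782
p-value = 0.4393

Since p-value > α = 0.1, we fail to reject H₀.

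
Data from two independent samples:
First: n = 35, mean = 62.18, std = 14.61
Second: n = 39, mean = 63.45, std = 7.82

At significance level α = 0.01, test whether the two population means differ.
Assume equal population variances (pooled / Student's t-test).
Student's two-sample t-test (equal variances):
H₀: μ₁ = μ₂
H₁: μ₁ ≠ μ₂
df = n₁ + n₂ - 2 = 72
Pooled variance s_p² = [(n₁-1)s₁² + (n₂-1)s₂²] / (n₁ + n₂ - 2) = [(34)(14.61²) + (38)(7.82²)] / 72 = 133.0717
SE = √(s_p²(1/n₁ + 1/n₂)) = √(133.0717 × (1/35 + 1/39)) = 2.6859
t = (x̄₁ - x̄₂) / SE = (62.18 - 63.45) / 2.6859 = -1.27 / 2.6859 = -0.473
p-value = 0.6378

Since p-value > α = 0.01, we fail to reject H₀.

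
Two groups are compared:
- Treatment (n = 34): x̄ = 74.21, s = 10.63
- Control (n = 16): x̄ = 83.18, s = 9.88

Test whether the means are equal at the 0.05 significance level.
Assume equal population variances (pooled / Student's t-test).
Student's two-sample t-test (equal variances):
H₀: μ₁ = μ₂
H₁: μ₁ ≠ μ₂
df = n₁ + n₂ - 2 = 48
Pooled variance s_p² = [(n₁-1)s₁² + (n₂-1)s₂²] / (n₁ + n₂ - 2) = [(33)(10.63²) + (15)(9.88²)] / 48 = 108.1899
SE = √(s_p²(1/n₁ + 1/n₂)) = √(108.1899 × (1/34 + 1/16)) = 3.1534
t = (x̄₁ - x̄₂) / SE = (74.21 - 83.18) / 3.1534 = -8.97 / 3.1534 = -2.845
p-value = 0.0065

Since p-value < α = 0.05, we reject H₀.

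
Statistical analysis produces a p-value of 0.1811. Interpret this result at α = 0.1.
Since p = 0.1811 > α = 0.1, fail to reject H₀.
There is insufficient evidence to reject the null hypothesis; the result is not statistically significant at the 0.1 level.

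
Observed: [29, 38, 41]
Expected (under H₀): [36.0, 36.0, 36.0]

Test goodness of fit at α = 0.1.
Chi-square goodness of fit test:
H₀: observed counts match expected distribution
H₁: observed counts differ from expected distribution
df = k - 1 = 2
χ² = Σ(O - E)²/E
   = (29 - 36.0)²/36.0 + (38 - 36.0)²/36.0 + (41 - 36.0)²/36.0
   = 1.361 + 0.111 + 0.694
   = 2.17
p-value = 0.3385

Since p-value > α = 0.1, we fail to reject H₀.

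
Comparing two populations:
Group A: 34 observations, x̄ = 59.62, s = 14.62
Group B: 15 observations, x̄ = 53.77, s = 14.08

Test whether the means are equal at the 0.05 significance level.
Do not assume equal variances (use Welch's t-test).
Welch's two-sample t-test:
H₀: μ₁ = μ₂
H₁: μ₁ ≠ μ₂
s₁²/n₁ = 14.62²/34 = 6.2866,  s₂²/n₂ = 14.08²/15 = 13.2164
SE = √(s₁²/n₁ + s₂²/n₂) = √(6.2866 + 13.2164) = 4.4162
df (Welch-Satterthwaite) = (s₁²/n₁ + s₂²/n₂)² / [(s₁²/n₁)²/(n₁-1) + (s₂²/n₂)²/(n₂-1)] ≈ 27.82
t = (x̄₁ - x̄₂) / SE = (59.62 - 53.77) / 4.4162 = 5.85 / 4.4162 = 1.325
p-value = 0.1961

Since p-value > α = 0.05, we fail to reject H₀.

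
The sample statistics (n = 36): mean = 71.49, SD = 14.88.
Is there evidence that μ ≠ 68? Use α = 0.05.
One-sample t-test:
H₀: μ = 68
H₁: μ ≠ 68
df = n - 1 = 35
t = (x̄ - μ₀) / (s/√n) = (71.49 - 68) / (14.88/√36) = 1.407
p-value = 0.1682

Since p-value > α = 0.05, we fail to reject H₀.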